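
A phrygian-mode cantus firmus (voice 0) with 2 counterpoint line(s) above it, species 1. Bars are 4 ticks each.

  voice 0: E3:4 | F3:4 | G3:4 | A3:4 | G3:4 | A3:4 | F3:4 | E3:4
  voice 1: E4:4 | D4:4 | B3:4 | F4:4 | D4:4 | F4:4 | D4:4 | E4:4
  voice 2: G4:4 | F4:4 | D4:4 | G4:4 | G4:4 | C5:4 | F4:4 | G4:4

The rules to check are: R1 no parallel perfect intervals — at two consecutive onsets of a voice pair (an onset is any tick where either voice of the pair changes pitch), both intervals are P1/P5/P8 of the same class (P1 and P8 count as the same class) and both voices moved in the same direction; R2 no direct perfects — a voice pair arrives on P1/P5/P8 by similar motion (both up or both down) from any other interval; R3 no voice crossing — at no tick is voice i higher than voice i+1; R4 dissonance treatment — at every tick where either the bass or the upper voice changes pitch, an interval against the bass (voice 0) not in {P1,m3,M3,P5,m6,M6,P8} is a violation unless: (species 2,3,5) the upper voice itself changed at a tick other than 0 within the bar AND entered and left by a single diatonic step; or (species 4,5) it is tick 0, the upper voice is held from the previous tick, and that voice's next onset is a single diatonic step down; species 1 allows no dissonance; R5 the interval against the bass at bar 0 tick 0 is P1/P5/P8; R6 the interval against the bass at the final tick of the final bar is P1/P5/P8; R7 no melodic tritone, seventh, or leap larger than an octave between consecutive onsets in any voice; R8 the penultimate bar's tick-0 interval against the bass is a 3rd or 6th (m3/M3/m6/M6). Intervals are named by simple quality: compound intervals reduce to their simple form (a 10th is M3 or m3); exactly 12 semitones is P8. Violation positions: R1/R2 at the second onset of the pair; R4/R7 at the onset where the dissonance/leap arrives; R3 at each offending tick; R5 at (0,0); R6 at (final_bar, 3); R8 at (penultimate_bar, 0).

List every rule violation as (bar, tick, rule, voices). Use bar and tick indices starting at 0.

bar 0: v0=E3 v1=E4 v2=G4 downbeat m3
bar 1: v0=F3 v1=D4 v2=F4 downbeat P8
bar 2: v0=G3 v1=B3 v2=D4 downbeat P5
bar 3: v0=A3 v1=F4 v2=G4 downbeat m7
bar 4: v0=G3 v1=D4 v2=G4 downbeat P8
bar 5: v0=A3 v1=F4 v2=C5 downbeat m3
bar 6: v0=F3 v1=D4 v2=F4 downbeat P8
bar 7: v0=E3 v1=E4 v2=G4 downbeat m3
  -> R5 @ bar 0 tick 0 v(0, 2): opens on m3
  -> R4 @ bar 3 tick 0 v(0, 2): A3/G4 m7 untreated
  -> R7 @ bar 3 tick 0 v(1,): B3->F4 leap 6st
  -> R2 @ bar 4 tick 0 v(0, 1): A3/F4 m6 -> G3/D4 P5 similar
  -> R2 @ bar 5 tick 0 v(1, 2): D4/G4 P4 -> F4/C5 P5 similar
  -> R2 @ bar 6 tick 0 v(0, 2): A3/C5 m3 -> F3/F4 P8 similar
  -> R8 @ bar 6 tick 0 v(0, 2): penult P8 not 3rd/6th
  -> R6 @ bar 7 tick 3 v(0, 2): closes on m3

(0, 0, R5, (0, 2))
(3, 0, R4, (0, 2))
(3, 0, R7, (1,))
(4, 0, R2, (0, 1))
(5, 0, R2, (1, 2))
(6, 0, R2, (0, 2))
(6, 0, R8, (0, 2))
(7, 3, R6, (0, 2))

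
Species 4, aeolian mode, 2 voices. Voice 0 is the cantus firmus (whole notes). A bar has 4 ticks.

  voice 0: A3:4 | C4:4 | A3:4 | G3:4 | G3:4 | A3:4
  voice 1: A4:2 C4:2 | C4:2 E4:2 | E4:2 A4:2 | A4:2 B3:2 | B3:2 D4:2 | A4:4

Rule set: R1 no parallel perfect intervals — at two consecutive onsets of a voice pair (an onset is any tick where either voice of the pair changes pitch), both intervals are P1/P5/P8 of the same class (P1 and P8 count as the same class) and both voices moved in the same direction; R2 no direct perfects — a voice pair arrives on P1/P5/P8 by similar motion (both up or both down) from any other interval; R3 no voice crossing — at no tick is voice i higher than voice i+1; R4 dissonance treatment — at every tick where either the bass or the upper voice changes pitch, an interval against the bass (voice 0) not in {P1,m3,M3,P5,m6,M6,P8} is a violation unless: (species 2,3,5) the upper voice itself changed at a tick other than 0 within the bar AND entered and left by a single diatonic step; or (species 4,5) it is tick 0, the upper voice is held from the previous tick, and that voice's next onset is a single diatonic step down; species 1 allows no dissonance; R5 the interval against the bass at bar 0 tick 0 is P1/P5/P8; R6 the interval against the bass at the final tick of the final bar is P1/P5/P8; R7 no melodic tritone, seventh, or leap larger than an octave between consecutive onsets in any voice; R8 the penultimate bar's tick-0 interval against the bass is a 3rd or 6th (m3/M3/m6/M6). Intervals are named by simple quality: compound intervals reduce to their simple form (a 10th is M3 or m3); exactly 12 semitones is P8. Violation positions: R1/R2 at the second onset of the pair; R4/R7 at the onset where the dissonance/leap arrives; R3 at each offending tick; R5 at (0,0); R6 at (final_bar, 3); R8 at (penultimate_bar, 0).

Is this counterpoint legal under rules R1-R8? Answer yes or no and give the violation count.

bar 0: v0=A3 v1=A4 (P8)
bar 1: v0=C4 v1=C4 (P1)
bar 2: v0=A3 v1=E4 (P5)
bar 3: v0=G3 v1=A4 (M2)
bar 4: v0=G3 v1=B3 (M3)
bar 5: v0=A3 v1=A4 (P8)
  R4 @ bar3.0: G3/A4 M2 untreated
  R7 @ bar3.2: A4->B3 leap 10st
  R2 @ bar5.0: G3/D4 P5 -> A3/A4 P8 similar

No (3 violations)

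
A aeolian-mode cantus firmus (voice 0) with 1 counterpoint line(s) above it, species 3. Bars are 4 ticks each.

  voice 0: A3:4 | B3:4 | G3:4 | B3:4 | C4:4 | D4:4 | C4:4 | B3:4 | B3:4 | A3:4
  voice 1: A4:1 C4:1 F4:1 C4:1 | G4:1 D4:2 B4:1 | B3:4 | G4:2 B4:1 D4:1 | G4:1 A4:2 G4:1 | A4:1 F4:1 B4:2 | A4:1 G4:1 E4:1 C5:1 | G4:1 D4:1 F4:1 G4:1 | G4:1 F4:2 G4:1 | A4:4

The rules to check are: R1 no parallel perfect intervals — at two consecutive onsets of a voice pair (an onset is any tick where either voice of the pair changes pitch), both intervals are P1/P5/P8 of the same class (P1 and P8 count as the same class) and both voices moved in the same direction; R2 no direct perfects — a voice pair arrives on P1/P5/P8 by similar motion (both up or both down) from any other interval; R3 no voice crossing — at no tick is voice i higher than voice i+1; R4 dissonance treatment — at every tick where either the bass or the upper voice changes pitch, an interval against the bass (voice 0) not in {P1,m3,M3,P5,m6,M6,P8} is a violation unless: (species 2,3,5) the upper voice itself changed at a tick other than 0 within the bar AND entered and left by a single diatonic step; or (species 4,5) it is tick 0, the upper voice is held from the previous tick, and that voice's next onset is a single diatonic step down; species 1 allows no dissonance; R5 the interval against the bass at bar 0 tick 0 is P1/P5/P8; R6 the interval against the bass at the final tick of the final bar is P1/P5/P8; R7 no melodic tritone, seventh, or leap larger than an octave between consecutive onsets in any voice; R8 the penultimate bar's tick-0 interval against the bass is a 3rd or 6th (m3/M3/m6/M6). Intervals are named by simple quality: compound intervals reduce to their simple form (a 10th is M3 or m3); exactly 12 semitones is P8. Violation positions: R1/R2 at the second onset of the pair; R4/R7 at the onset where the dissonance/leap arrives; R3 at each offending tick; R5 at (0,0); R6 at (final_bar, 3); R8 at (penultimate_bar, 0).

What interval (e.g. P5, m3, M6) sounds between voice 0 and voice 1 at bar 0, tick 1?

m3

voice 0=A3 voice 1=C4 -> m3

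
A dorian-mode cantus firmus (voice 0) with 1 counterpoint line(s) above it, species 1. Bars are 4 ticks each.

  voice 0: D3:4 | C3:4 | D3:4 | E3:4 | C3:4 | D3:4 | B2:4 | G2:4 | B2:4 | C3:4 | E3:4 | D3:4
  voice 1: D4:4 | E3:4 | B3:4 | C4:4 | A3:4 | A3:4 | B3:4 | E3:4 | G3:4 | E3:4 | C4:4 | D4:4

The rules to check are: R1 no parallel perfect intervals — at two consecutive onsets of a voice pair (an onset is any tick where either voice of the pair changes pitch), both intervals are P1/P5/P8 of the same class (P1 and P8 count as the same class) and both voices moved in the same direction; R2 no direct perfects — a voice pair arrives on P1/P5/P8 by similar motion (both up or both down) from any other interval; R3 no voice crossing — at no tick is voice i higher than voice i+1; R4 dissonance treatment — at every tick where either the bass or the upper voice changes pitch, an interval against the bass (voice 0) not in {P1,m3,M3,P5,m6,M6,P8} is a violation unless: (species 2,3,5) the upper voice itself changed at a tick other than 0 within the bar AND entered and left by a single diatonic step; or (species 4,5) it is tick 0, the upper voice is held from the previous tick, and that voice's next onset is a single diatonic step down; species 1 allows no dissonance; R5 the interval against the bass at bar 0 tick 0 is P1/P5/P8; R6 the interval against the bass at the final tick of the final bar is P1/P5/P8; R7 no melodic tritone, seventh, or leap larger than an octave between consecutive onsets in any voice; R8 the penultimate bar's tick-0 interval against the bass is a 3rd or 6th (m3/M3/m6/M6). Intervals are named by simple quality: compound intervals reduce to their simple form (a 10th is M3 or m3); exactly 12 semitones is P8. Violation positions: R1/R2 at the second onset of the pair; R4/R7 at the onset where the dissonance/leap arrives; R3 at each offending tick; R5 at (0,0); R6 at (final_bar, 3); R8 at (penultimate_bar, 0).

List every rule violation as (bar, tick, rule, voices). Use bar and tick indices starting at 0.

(1, 0, R7, (1,))

bar 0: v0=D3 v1=D4 downbeat P8
bar 1: v0=C3 v1=E3 downbeat M3
bar 2: v0=D3 v1=B3 downbeat M6
bar 3: v0=E3 v1=C4 downbeat m6
bar 4: v0=C3 v1=A3 downbeat M6
bar 5: v0=D3 v1=A3 downbeat P5
bar 6: v0=B2 v1=B3 downbeat P8
bar 7: v0=G2 v1=E3 downbeat M6
bar 8: v0=B2 v1=G3 downbeat m6
bar 9: v0=C3 v1=E3 downbeat M3
bar 10: v0=E3 v1=C4 downbeat m6
bar 11: v0=D3 v1=D4 downbeat P8
  -> R7 @ bar 1 tick 0 v(1,): D4->E3 leap 10st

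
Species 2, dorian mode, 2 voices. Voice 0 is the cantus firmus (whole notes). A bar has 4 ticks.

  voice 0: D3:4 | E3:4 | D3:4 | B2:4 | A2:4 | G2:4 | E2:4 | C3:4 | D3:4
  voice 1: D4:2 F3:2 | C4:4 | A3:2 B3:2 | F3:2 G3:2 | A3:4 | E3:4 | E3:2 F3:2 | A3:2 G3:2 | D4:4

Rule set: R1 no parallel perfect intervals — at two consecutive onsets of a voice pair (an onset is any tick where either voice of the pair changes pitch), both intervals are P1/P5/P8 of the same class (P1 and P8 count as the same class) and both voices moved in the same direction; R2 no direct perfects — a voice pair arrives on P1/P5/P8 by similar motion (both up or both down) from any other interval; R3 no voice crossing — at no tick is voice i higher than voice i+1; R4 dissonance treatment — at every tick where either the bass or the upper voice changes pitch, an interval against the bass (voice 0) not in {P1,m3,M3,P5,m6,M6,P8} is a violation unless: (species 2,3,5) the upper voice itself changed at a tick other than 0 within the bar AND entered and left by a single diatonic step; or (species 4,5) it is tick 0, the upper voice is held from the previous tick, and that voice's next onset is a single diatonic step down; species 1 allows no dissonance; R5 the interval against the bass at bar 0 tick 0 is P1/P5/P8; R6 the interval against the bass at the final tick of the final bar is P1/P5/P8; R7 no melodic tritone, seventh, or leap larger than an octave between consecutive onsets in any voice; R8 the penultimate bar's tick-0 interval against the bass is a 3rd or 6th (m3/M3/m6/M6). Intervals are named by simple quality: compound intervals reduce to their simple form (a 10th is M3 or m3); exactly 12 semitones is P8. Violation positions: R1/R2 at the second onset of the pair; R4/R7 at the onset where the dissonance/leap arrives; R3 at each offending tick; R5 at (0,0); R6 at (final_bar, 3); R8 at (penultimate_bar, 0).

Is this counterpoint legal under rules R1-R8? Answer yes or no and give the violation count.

bar 0: v0=D3 v1=D4 (P8)
bar 1: v0=E3 v1=C4 (m6)
bar 2: v0=D3 v1=A3 (P5)
bar 3: v0=B2 v1=F3 (TT)
bar 4: v0=A2 v1=A3 (P8)
bar 5: v0=G2 v1=E3 (M6)
bar 6: v0=E2 v1=E3 (P8)
bar 7: v0=C3 v1=A3 (M6)
bar 8: v0=D3 v1=D4 (P8)
  R2 @ bar2.0: E3/C4 m6 -> D3/A3 P5 similar
  R4 @ bar3.0: B2/F3 TT untreated
  R7 @ bar3.0: B3->F3 leap 6st
  R4 @ bar6.2: E2/F3 m2 untreated
  R2 @ bar8.0: C3/G3 P5 -> D3/D4 P8 similar

No (5 violations)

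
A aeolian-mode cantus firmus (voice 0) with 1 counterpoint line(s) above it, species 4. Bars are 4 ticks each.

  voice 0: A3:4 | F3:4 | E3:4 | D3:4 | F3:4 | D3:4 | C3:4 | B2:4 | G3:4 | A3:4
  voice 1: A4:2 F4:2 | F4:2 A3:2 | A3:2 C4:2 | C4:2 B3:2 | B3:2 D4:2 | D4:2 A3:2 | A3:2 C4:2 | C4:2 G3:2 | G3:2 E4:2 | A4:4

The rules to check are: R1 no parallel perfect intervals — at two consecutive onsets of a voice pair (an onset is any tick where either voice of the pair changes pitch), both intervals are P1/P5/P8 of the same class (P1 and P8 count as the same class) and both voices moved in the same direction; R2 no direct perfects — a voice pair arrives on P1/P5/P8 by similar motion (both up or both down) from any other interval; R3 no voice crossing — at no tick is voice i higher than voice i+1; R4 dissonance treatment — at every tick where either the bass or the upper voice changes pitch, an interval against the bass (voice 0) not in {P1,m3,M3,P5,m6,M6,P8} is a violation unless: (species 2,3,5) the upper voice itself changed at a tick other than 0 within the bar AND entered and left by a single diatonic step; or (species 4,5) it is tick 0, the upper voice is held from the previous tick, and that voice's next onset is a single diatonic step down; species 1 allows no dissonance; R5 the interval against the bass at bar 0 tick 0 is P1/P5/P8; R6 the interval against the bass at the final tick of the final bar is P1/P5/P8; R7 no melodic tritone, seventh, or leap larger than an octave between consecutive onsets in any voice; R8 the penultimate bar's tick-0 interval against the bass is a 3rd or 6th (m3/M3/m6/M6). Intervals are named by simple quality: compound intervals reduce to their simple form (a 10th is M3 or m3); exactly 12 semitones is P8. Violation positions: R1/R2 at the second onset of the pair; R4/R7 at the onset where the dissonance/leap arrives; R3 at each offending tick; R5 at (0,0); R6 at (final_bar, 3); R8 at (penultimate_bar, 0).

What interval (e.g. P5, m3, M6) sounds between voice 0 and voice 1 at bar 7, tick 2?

m6

voice 0=B2 voice 1=G3 -> m6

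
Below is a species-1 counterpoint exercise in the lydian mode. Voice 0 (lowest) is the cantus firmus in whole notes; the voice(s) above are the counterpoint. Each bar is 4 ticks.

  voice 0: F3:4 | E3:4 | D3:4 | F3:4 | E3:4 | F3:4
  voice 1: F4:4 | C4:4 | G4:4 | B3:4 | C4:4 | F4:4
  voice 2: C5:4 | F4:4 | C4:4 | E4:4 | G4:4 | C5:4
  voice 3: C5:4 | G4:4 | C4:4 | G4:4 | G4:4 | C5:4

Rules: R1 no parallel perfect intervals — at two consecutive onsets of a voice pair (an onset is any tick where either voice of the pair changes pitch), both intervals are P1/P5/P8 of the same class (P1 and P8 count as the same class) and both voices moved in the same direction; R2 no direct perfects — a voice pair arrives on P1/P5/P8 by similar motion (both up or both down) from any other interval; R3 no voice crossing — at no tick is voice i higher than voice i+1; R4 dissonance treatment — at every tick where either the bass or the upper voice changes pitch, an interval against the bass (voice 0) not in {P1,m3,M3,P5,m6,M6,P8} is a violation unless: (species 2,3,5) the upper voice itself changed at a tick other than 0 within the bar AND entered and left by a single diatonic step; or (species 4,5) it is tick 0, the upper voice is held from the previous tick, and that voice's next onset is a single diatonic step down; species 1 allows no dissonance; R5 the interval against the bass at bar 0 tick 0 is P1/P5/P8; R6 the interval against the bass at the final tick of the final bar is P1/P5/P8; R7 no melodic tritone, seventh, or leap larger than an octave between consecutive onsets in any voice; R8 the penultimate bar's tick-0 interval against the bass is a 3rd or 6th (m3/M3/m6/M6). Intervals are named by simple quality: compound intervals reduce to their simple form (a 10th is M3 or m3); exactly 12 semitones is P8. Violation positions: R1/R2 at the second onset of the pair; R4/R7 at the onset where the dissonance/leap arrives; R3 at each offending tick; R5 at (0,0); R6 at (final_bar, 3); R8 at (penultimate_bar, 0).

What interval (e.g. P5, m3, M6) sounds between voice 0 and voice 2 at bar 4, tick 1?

voice 0=E3 voice 2=G4 -> m3

m3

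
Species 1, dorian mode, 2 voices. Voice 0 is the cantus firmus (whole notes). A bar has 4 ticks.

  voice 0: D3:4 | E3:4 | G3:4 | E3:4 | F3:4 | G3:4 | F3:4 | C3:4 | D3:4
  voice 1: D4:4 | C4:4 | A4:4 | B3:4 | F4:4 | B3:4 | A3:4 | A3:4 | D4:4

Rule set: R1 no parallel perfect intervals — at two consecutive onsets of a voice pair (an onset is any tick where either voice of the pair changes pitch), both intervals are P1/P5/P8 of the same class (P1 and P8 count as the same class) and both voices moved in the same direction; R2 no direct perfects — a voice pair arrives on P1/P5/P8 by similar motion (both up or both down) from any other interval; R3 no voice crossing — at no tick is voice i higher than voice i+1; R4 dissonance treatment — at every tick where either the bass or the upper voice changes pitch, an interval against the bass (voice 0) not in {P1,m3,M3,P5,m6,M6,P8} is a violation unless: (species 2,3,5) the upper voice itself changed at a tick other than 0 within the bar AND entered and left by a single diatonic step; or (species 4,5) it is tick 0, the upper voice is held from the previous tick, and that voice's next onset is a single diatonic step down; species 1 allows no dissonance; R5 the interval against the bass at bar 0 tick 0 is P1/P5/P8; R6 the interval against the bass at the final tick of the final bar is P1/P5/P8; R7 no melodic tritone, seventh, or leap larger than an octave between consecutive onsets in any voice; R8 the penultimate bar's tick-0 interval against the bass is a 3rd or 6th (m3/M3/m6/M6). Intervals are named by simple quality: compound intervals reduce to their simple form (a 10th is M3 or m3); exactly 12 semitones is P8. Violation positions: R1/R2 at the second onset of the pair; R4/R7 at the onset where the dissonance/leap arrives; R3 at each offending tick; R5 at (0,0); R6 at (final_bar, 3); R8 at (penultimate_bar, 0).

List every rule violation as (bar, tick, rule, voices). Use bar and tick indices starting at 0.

(2, 0, R4, (0, 1))
(3, 0, R2, (0, 1))
(3, 0, R7, (1,))
(4, 0, R2, (0, 1))
(4, 0, R7, (1,))
(5, 0, R7, (1,))
(8, 0, R2, (0, 1))

bar 0: v0=D3 v1=D4 downbeat P8
bar 1: v0=E3 v1=C4 downbeat m6
bar 2: v0=G3 v1=A4 downbeat M2
bar 3: v0=E3 v1=B3 downbeat P5
bar 4: v0=F3 v1=F4 downbeat P8
bar 5: v0=G3 v1=B3 downbeat M3
bar 6: v0=F3 v1=A3 downbeat M3
bar 7: v0=C3 v1=A3 downbeat M6
bar 8: v0=D3 v1=D4 downbeat P8
  -> R4 @ bar 2 tick 0 v(0, 1): G3/A4 M2 untreated
  -> R2 @ bar 3 tick 0 v(0, 1): G3/A4 M2 -> E3/B3 P5 similar
  -> R7 @ bar 3 tick 0 v(1,): A4->B3 leap 10st
  -> R2 @ bar 4 tick 0 v(0, 1): E3/B3 P5 -> F3/F4 P8 similar
  -> R7 @ bar 4 tick 0 v(1,): B3->F4 leap 6st
  -> R7 @ bar 5 tick 0 v(1,): F4->B3 leap 6st
  -> R2 @ bar 8 tick 0 v(0, 1): C3/A3 M6 -> D3/D4 P8 similar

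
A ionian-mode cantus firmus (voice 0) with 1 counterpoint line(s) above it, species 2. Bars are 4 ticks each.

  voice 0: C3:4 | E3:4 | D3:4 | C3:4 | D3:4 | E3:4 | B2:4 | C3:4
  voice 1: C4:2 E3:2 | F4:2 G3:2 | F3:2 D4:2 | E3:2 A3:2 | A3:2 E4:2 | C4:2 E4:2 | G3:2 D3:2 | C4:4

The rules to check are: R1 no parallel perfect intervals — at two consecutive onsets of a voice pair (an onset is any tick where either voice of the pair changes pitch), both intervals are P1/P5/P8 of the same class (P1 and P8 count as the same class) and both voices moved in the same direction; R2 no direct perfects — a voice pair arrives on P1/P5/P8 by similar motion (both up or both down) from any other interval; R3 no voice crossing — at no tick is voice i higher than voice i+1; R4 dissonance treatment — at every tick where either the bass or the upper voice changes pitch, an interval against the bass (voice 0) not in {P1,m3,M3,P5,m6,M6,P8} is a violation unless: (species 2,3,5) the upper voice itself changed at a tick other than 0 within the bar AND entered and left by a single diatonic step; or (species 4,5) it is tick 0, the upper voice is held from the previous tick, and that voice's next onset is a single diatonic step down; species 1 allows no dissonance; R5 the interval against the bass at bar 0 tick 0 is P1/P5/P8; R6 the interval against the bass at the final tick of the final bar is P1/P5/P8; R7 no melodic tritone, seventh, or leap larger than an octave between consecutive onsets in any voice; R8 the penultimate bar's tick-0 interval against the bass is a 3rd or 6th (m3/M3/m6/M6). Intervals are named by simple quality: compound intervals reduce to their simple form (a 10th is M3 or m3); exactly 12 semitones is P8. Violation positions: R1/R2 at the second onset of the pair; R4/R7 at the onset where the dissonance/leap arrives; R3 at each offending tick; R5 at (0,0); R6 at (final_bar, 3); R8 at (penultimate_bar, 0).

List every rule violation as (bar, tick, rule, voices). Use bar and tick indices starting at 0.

bar 0: v0=C3 v1=C4 downbeat P8
bar 1: v0=E3 v1=F4 downbeat m2
bar 2: v0=D3 v1=F3 downbeat m3
bar 3: v0=C3 v1=E3 downbeat M3
bar 4: v0=D3 v1=A3 downbeat P5
bar 5: v0=E3 v1=C4 downbeat m6
bar 6: v0=B2 v1=G3 downbeat m6
bar 7: v0=C3 v1=C4 downbeat P8
  -> R4 @ bar 1 tick 0 v(0, 1): E3/F4 m2 untreated
  -> R7 @ bar 1 tick 0 v(1,): E3->F4 leap 13st
  -> R7 @ bar 1 tick 2 v(1,): F4->G3 leap 10st
  -> R7 @ bar 3 tick 0 v(1,): D4->E3 leap 10st
  -> R4 @ bar 4 tick 2 v(0, 1): D3/E4 M2 untreated
  -> R2 @ bar 7 tick 0 v(0, 1): B2/D3 m3 -> C3/C4 P8 similar
  -> R7 @ bar 7 tick 0 v(1,): D3->C4 leap 10st

(1, 0, R4, (0, 1))
(1, 0, R7, (1,))
(1, 2, R7, (1,))
(3, 0, R7, (1,))
(4, 2, R4, (0, 1))
(7, 0, R2, (0, 1))
(7, 0, R7, (1,))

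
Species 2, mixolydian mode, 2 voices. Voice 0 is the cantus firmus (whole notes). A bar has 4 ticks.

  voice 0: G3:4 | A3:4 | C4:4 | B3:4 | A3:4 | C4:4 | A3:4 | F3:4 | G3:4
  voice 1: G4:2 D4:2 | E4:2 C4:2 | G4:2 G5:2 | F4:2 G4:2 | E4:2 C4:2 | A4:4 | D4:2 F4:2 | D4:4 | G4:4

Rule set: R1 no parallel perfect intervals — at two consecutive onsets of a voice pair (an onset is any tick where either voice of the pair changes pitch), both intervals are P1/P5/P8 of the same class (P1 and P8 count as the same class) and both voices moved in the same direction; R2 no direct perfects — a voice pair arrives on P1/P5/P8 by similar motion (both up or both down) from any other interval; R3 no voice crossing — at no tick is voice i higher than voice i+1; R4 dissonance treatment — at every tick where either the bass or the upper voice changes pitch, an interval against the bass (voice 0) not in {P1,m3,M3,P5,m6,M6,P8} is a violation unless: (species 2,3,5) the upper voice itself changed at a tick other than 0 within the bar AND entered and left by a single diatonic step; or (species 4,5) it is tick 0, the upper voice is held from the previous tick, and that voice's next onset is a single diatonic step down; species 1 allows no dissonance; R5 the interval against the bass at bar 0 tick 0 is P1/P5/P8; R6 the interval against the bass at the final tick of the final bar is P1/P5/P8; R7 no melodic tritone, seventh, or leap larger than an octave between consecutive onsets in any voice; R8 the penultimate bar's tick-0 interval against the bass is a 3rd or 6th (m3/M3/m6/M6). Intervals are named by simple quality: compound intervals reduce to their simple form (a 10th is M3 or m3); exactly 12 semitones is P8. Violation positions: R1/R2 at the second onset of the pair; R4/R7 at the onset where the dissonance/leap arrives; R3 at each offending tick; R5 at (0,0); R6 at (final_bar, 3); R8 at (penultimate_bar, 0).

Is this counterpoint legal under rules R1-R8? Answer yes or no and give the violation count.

bar 0: v0=G3 v1=G4 (P8)
bar 1: v0=A3 v1=E4 (P5)
bar 2: v0=C4 v1=G4 (P5)
bar 3: v0=B3 v1=F4 (TT)
bar 4: v0=A3 v1=E4 (P5)
bar 5: v0=C4 v1=A4 (M6)
bar 6: v0=A3 v1=D4 (P4)
bar 7: v0=F3 v1=D4 (M6)
bar 8: v0=G3 v1=G4 (P8)
  R1 @ bar1.0: G3/D4 P5 -> A3/E4 P5 similar
  R2 @ bar2.0: A3/C4 m3 -> C4/G4 P5 similar
  R4 @ bar3.0: B3/F4 TT untreated
  R7 @ bar3.0: G5->F4 leap 14st
  R2 @ bar4.0: B3/G4 m6 -> A3/E4 P5 similar
  R4 @ bar6.0: A3/D4 P4 untreated
  R2 @ bar8.0: F3/D4 M6 -> G3/G4 P8 similar

No (7 violations)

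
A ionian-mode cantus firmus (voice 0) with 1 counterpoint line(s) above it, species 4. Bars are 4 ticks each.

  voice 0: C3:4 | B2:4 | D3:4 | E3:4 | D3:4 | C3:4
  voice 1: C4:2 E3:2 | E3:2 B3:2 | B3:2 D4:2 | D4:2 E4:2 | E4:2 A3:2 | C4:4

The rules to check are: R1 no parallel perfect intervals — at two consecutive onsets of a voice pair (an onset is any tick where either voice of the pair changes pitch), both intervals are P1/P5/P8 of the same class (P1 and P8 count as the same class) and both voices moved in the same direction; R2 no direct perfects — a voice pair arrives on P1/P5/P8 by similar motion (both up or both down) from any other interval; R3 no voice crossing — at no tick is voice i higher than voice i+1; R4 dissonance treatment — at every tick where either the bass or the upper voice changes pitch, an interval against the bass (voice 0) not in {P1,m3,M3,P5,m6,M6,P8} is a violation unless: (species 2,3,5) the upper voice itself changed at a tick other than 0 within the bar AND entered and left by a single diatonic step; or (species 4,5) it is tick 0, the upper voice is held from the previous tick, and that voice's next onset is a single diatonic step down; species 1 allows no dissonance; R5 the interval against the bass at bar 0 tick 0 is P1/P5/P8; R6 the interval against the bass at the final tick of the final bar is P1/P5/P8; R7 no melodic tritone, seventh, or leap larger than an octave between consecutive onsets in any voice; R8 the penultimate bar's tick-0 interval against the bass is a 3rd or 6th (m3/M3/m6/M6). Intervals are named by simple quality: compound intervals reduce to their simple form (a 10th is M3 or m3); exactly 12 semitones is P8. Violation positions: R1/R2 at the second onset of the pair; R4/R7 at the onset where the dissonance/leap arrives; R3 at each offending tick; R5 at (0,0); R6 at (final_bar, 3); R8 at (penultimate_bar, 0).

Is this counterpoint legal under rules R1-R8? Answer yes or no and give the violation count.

No (4 violations)

bar 0: v0=C3 v1=C4 (P8)
bar 1: v0=B2 v1=E3 (P4)
bar 2: v0=D3 v1=B3 (M6)
bar 3: v0=E3 v1=D4 (m7)
bar 4: v0=D3 v1=E4 (M2)
bar 5: v0=C3 v1=C4 (P8)
  R4 @ bar1.0: B2/E3 P4 untreated
  R4 @ bar3.0: E3/D4 m7 untreated
  R4 @ bar4.0: D3/E4 M2 untreated
  R8 @ bar4.0: penult M2 not 3rd/6th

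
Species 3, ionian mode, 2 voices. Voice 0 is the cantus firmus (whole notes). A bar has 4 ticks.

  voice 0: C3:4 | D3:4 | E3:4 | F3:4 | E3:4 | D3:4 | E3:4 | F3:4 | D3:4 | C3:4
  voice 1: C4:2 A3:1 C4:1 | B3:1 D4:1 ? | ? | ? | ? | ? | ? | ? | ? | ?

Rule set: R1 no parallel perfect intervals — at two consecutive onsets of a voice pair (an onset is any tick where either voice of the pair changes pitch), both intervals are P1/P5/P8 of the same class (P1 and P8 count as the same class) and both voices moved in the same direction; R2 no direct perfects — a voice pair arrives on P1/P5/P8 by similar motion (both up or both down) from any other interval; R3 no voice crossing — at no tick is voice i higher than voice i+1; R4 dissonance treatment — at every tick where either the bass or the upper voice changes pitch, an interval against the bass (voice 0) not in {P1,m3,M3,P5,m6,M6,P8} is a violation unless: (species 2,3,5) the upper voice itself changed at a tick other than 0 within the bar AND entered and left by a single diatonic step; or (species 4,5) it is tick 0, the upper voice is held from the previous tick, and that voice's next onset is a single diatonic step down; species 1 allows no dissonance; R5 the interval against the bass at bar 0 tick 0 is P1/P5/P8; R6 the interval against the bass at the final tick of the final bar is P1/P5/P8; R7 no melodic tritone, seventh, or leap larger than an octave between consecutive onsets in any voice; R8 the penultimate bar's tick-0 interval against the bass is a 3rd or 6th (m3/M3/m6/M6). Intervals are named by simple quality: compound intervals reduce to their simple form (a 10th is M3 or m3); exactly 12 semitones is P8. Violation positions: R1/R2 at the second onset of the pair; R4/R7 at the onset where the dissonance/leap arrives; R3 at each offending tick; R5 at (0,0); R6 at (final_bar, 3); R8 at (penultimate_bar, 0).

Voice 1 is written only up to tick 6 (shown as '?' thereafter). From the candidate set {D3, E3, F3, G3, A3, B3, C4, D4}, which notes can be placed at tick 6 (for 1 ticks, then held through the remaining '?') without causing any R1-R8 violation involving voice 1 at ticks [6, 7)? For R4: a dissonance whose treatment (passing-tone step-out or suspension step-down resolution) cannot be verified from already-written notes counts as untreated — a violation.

{A3, B3, D3, D4, F3}

D3: legal
E3: violates R4,R7
F3: legal
G3: violates R4
A3: legal
B3: legal
C4: violates R4
D4: legal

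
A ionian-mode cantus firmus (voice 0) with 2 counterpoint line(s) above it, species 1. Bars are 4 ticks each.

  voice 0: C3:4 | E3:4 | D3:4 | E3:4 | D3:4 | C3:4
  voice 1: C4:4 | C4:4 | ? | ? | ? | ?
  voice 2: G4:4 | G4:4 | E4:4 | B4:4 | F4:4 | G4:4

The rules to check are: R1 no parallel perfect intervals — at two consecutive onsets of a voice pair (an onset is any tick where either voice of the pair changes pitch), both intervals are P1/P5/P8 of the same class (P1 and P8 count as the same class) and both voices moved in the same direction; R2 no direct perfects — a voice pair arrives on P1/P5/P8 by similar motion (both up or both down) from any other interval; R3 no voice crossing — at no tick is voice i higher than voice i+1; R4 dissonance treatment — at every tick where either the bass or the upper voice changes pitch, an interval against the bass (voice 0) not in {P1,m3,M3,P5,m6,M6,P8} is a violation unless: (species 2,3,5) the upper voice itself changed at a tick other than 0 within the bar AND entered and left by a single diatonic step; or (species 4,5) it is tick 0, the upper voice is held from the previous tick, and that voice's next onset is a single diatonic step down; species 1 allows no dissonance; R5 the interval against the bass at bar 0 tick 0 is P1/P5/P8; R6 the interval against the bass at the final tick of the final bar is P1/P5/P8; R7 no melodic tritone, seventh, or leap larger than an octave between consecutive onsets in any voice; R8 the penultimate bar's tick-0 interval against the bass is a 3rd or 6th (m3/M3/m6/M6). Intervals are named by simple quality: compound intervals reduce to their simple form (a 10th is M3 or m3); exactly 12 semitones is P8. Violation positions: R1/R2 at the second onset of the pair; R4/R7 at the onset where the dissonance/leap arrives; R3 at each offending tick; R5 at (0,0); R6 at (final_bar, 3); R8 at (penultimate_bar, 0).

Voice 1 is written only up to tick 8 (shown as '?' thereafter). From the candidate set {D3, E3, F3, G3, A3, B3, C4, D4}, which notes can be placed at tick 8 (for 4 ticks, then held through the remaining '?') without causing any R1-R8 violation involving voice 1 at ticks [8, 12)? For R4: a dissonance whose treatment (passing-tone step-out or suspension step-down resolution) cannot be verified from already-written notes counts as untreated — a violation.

{B3, D4, F3}

D3: violates R2,R7
E3: violates R2,R4
F3: legal
G3: violates R4
A3: violates R1,R2
B3: legal
C4: violates R4
D4: legal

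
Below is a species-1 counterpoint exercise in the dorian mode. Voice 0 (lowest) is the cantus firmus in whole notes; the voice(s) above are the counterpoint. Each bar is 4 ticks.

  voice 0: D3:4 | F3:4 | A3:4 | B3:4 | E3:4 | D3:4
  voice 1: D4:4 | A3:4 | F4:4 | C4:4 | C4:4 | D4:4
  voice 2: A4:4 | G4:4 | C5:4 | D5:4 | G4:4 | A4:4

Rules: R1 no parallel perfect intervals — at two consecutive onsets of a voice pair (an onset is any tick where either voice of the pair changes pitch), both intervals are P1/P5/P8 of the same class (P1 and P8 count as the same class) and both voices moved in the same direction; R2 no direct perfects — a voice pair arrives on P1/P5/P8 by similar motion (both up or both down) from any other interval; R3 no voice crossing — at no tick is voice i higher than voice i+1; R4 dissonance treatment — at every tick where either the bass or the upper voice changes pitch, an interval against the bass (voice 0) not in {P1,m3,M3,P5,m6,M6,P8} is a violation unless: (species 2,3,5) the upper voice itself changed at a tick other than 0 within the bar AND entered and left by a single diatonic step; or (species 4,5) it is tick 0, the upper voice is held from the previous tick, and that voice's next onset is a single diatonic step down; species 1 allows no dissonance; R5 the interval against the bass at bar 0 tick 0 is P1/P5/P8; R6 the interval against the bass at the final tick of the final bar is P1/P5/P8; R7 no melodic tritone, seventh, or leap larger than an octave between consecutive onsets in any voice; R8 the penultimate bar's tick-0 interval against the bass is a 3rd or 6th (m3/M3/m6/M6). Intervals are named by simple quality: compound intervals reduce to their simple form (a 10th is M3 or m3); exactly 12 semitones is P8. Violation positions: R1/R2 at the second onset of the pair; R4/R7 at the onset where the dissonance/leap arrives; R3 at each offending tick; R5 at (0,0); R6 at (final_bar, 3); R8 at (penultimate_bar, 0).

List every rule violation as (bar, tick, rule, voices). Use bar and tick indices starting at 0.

bar 0: v0=D3 v1=D4 v2=A4 downbeat P5
bar 1: v0=F3 v1=A3 v2=G4 downbeat M2
bar 2: v0=A3 v1=F4 v2=C5 downbeat m3
bar 3: v0=B3 v1=C4 v2=D5 downbeat m3
bar 4: v0=E3 v1=C4 v2=G4 downbeat m3
bar 5: v0=D3 v1=D4 v2=A4 downbeat P5
  -> R4 @ bar 1 tick 0 v(0, 2): F3/G4 M2 untreated
  -> R2 @ bar 2 tick 0 v(1, 2): A3/G4 m7 -> F4/C5 P5 similar
  -> R4 @ bar 3 tick 0 v(0, 1): B3/C4 m2 untreated
  -> R1 @ bar 5 tick 0 v(1, 2): C4/G4 P5 -> D4/A4 P5 similar

(1, 0, R4, (0, 2))
(2, 0, R2, (1, 2))
(3, 0, R4, (0, 1))
(5, 0, R1, (1, 2))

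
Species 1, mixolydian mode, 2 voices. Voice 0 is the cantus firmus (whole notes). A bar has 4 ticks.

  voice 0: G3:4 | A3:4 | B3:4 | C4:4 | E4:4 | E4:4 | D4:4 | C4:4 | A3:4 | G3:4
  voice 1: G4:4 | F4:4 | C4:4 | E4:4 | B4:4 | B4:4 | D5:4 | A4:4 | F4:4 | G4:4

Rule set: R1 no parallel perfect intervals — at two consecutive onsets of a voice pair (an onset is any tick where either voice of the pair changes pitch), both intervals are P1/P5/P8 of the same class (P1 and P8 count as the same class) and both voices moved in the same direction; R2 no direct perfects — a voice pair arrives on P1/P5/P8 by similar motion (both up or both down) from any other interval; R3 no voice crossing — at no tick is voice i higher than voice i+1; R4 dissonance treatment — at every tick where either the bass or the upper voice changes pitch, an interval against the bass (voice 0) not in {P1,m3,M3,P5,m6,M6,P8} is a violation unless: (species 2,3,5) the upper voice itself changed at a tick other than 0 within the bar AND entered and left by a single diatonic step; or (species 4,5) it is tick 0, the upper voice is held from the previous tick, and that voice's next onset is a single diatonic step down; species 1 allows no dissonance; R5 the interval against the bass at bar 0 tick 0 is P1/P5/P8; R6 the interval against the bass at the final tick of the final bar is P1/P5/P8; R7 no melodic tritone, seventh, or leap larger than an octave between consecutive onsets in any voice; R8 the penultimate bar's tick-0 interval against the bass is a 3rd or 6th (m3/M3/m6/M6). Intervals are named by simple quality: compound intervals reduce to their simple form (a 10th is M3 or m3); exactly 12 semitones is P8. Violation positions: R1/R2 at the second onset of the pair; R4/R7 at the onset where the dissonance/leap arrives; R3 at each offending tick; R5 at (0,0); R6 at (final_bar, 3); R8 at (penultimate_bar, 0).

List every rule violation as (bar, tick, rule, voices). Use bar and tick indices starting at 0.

(2, 0, R4, (0, 1))
(4, 0, R2, (0, 1))

bar 0: v0=G3 v1=G4 downbeat P8
bar 1: v0=A3 v1=F4 downbeat m6
bar 2: v0=B3 v1=C4 downbeat m2
bar 3: v0=C4 v1=E4 downbeat M3
bar 4: v0=E4 v1=B4 downbeat P5
bar 5: v0=E4 v1=B4 downbeat P5
bar 6: v0=D4 v1=D5 downbeat P8
bar 7: v0=C4 v1=A4 downbeat M6
bar 8: v0=A3 v1=F4 downbeat m6
bar 9: v0=G3 v1=G4 downbeat P8
  -> R4 @ bar 2 tick 0 v(0, 1): B3/C4 m2 untreated
  -> R2 @ bar 4 tick 0 v(0, 1): C4/E4 M3 -> E4/B4 P5 similar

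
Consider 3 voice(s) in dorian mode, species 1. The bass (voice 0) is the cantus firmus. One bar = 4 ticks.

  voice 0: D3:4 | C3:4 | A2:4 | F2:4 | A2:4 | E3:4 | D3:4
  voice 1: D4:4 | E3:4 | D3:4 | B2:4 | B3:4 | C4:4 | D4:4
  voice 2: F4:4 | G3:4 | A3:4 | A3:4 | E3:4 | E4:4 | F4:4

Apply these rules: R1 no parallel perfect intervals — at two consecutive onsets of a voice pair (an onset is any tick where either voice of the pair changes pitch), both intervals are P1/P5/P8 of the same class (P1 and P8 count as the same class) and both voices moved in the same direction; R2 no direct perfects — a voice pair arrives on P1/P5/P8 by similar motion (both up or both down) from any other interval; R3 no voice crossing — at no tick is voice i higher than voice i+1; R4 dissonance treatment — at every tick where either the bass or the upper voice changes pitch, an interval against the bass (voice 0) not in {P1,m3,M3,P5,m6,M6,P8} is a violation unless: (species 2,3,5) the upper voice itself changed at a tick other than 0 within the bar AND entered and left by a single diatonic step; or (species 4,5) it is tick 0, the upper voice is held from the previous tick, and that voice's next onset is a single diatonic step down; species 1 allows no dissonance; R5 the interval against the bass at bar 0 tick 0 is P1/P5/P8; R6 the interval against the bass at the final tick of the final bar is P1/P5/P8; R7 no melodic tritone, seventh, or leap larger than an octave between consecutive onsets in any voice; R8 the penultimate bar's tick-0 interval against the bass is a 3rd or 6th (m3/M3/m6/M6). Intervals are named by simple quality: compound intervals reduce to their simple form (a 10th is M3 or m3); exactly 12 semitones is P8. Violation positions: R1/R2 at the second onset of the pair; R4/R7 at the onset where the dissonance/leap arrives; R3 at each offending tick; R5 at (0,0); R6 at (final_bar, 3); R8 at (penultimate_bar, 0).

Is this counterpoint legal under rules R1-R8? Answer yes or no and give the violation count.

bar 0: v0=D3 v1=D4 v2=F4 (m3)
bar 1: v0=C3 v1=E3 v2=G3 (P5)
bar 2: v0=A2 v1=D3 v2=A3 (P8)
bar 3: v0=F2 v1=B2 v2=A3 (M3)
bar 4: v0=A2 v1=B3 v2=E3 (P5)
bar 5: v0=E3 v1=C4 v2=E4 (P8)
bar 6: v0=D3 v1=D4 v2=F4 (m3)
  R5 @ bar0.0: opens on m3
  R2 @ bar1.0: D3/F4 m3 -> C3/G3 P5 similar
  R7 @ bar1.0: D4->E3 leap 10st
  R7 @ bar1.0: F4->G3 leap 10st
  R4 @ bar2.0: A2/D3 P4 untreated
  R4 @ bar3.0: F2/B2 TT untreated
  R3 @ bar4.0: B3 above E3
  R4 @ bar4.0: A2/B3 M2 untreated
  R3 @ bar4.1: B3 above E3
  R3 @ bar4.2: B3 above E3
  R3 @ bar4.3: B3 above E3
  R2 @ bar5.0: A2/E3 P5 -> E3/E4 P8 similar
  R8 @ bar5.0: penult P8 not 3rd/6th
  R6 @ bar6.3: closes on m3

No (14 violations)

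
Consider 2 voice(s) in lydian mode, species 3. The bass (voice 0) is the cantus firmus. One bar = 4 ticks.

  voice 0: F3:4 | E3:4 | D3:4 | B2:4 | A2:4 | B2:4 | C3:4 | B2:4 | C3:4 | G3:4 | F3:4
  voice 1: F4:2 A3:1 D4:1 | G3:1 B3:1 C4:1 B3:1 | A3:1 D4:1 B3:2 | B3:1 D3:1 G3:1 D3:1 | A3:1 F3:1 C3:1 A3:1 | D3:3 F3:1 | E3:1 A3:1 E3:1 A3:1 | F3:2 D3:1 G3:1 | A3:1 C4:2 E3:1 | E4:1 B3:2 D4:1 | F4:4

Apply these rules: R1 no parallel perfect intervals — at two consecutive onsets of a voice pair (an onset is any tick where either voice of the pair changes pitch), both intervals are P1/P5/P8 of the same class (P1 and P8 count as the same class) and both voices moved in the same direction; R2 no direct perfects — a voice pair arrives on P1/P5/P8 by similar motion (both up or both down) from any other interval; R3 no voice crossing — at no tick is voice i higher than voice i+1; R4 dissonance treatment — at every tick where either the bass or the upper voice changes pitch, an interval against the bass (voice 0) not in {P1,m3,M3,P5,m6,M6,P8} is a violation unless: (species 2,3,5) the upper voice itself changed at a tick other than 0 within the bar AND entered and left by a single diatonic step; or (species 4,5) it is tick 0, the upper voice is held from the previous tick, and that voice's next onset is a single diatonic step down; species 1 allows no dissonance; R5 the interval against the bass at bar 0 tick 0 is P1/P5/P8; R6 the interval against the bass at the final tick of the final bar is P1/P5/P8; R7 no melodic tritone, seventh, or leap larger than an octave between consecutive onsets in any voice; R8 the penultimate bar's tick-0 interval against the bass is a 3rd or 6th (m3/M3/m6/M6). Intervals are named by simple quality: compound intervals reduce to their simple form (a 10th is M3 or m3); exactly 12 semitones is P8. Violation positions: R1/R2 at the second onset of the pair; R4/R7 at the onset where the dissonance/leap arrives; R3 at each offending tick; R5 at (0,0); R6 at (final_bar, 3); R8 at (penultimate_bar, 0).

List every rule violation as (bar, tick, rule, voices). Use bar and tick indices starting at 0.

bar 0: v0=F3 v1=F4 downbeat P8
bar 1: v0=E3 v1=G3 downbeat m3
bar 2: v0=D3 v1=A3 downbeat P5
bar 3: v0=B2 v1=B3 downbeat P8
bar 4: v0=A2 v1=A3 downbeat P8
bar 5: v0=B2 v1=D3 downbeat m3
bar 6: v0=C3 v1=E3 downbeat M3
bar 7: v0=B2 v1=F3 downbeat TT
bar 8: v0=C3 v1=A3 downbeat M6
bar 9: v0=G3 v1=E4 downbeat M6
bar 10: v0=F3 v1=F4 downbeat P8
  -> R1 @ bar 2 tick 0 v(0, 1): E3/B3 P5 -> D3/A3 P5 similar
  -> R4 @ bar 5 tick 3 v(0, 1): B2/F3 TT untreated
  -> R4 @ bar 7 tick 0 v(0, 1): B2/F3 TT untreated

(2, 0, R1, (0, 1))
(5, 3, R4, (0, 1))
(7, 0, R4, (0, 1))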